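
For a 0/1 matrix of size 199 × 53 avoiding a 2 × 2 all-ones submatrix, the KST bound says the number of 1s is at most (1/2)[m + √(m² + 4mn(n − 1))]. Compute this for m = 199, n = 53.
z(199, 53; 2, 2) ≤ (1/2)[199 + √(199² + 4·199·53·52)] = (1/2)[199 + √2233377] = 846.7244

Kővári–Sós–Turán: let r_1, ..., r_199 be the row sums and z = Σ r_i the total number of 1s. Each pair of columns can share at most one row with both entries 1 (else a 2×2 all-ones block appears), so Σ_i C(r_i, 2) ≤ C(53, 2) = 1378. By convexity Σ_i C(r_i, 2) ≥ 199·C(z/199, 2) = z(z − 199)/(2·199), giving z² − 199z − 199·53·52 ≤ 0 and hence z ≤ (1/2)[199 + √(39601 + 4·548444)] = (1/2)[199 + √2233377] ≈ (1/2)(199 + 1494.4487) = 846.7244.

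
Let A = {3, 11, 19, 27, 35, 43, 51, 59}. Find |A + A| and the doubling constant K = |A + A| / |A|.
K = |A + A| / |A| = 15/8

Enumerate A + A = {a + b : a, b ∈ A}. With |A| = 8, there are |A|^2 = 64 ordered sum pairs; collecting distinct values, A + A = {6, 14, 22, 30, 38, 46, 54, 62, 70, 78, 86, 94, 102, 110, 118}, so |A + A| = 15. Thus K = 15/8. Here |A + A| = 2|A| − 1 = 15, the minimum possible — so K = 15/8 is minimal, which holds iff A is an arithmetic progression.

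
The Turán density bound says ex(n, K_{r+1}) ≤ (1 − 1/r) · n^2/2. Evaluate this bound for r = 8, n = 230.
Turán density bound = (7/8) · 230^2/2 = 92575/4 ≈ 23143.75

Turán's theorem: ex(n, K_{r+1}) is achieved by the complete r-partite Turán graph T(n, r) with parts as balanced as possible, and is at most (1 − 1/r) · n^2/2. For r = 8, n = 230: the density bound is (7/8) · 52900/2 = 92575/4 ≈ 23143.75. The integer-valued extremum is e(T(230, 8)) = 23143, which is strictly less than the density bound 92575/4 since 8 ∤ 230 (the parts of T(230, 8) cannot all be equal).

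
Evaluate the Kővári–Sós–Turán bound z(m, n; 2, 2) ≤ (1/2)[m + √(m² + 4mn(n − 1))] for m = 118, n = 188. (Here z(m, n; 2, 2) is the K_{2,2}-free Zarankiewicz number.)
z(118, 188; 2, 2) ≤ (1/2)[118 + √(118² + 4·118·188·187)] = (1/2)[118 + √16607556] = 2096.6185

Kővári–Sós–Turán: let r_1, ..., r_118 be the row sums and z = Σ r_i the total number of 1s. Each pair of columns can share at most one row with both entries 1 (else a 2×2 all-ones block appears), so Σ_i C(r_i, 2) ≤ C(188, 2) = 17578. By convexity Σ_i C(r_i, 2) ≥ 118·C(z/118, 2) = z(z − 118)/(2·118), giving z² − 118z − 118·188·187 ≤ 0 and hence z ≤ (1/2)[118 + √(13924 + 4·4148408)] = (1/2)[118 + √16607556] ≈ (1/2)(118 + 4075.2369) = 2096.6185.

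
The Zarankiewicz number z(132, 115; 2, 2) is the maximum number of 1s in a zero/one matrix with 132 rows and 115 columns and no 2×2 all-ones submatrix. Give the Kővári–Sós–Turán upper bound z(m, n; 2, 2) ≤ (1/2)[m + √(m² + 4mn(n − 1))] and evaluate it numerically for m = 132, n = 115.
z(132, 115; 2, 2) ≤ (1/2)[132 + √(132² + 4·132·115·114)] = (1/2)[132 + √6939504] = 1383.1469

Kővári–Sós–Turán: let r_1, ..., r_132 be the row sums and z = Σ r_i the total number of 1s. Each pair of columns can share at most one row with both entries 1 (else a 2×2 all-ones block appears), so Σ_i C(r_i, 2) ≤ C(115, 2) = 6555. By convexity Σ_i C(r_i, 2) ≥ 132·C(z/132, 2) = z(z − 132)/(2·132), giving z² − 132z − 132·115·114 ≤ 0 and hence z ≤ (1/2)[132 + √(17424 + 4·1730520)] = (1/2)[132 + √6939504] ≈ (1/2)(132 + 2634.2938) = 1383.1469.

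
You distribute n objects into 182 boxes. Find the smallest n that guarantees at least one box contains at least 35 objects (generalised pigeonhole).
n = (35 − 1)·182 + 1 = 6189

By the generalised pigeonhole principle, to guarantee some box contains ≥ r objects we need more than (r − 1) · k objects total. Threshold: n = (r − 1) · k + 1. With r = 35 and k = 182: n = 34 · 182 + 1 = 6188 + 1 = 6189. For n = 6188 = 34 · 182, we can put exactly 34 objects in every box, avoiding 35 in any single one — so 6189 is tight.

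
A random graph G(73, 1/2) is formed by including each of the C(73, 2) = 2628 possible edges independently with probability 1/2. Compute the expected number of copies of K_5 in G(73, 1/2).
E[# K_5] = C(73, 5) · (1/2)^C(5, 2) = 15020334 / 2^10 = 7510167/512 ≈ 14668.294922

For each 5-subset S of vertices (there are C(73, 5) = 15020334 such S), let X_S = 1 if S induces a K_5 (all C(5, 2) = 10 edges present). Then P(X_S = 1) = (1/2)^10 = 1/1024. By linearity of expectation, E[# K_5] = C(73, 5) · (1/2)^10 = 15020334 / 1024 = 7510167/512 ≈ 14668.294922.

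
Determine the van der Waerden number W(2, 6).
W(2, 6) = 1132

W(2, 6) = 1132. The lower bound W(2, 6) > 1131 comes from an explicit good 2-colouring of [1, 1131]; the upper bound W(2, 6) ≤ 1132 was verified by exhaustive search over 2-colourings of [1, 1132].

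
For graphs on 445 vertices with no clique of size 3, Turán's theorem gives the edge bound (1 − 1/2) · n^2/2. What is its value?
Turán density bound = (1/2) · 445^2/2 = 198025/4 ≈ 49506.25

Turán's theorem: ex(n, K_{r+1}) is achieved by the complete r-partite Turán graph T(n, r) with parts as balanced as possible, and is at most (1 − 1/r) · n^2/2. For r = 2, n = 445: the density bound is (1/2) · 198025/2 = 198025/4 ≈ 49506.25. The integer-valued extremum is e(T(445, 2)) = 49506, which is strictly less than the density bound 198025/4 since 2 ∤ 445 (the parts of T(445, 2) cannot all be equal).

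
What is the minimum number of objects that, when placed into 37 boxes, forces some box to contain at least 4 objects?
n = (4 − 1)·37 + 1 = 112

By the generalised pigeonhole principle, to guarantee some box contains ≥ r objects we need more than (r − 1) · k objects total. Threshold: n = (r − 1) · k + 1. With r = 4 and k = 37: n = 3 · 37 + 1 = 111 + 1 = 112. For n = 111 = 3 · 37, we can put exactly 3 objects in every box, avoiding 4 in any single one — so 112 is tight.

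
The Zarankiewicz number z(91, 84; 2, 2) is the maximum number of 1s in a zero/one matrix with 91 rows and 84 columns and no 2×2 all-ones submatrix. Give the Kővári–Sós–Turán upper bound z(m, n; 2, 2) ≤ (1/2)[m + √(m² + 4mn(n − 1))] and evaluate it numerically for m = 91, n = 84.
z(91, 84; 2, 2) ≤ (1/2)[91 + √(91² + 4·91·84·83)] = (1/2)[91 + √2546089] = 843.3234

Kővári–Sós–Turán: let r_1, ..., r_91 be the row sums and z = Σ r_i the total number of 1s. Each pair of columns can share at most one row with both entries 1 (else a 2×2 all-ones block appears), so Σ_i C(r_i, 2) ≤ C(84, 2) = 3486. By convexity Σ_i C(r_i, 2) ≥ 91·C(z/91, 2) = z(z − 91)/(2·91), giving z² − 91z − 91·84·83 ≤ 0 and hence z ≤ (1/2)[91 + √(8281 + 4·634452)] = (1/2)[91 + √2546089] ≈ (1/2)(91 + 1595.6469) = 843.3234.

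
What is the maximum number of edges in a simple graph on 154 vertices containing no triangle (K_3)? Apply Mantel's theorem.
ex(154, K_3) = ⌊154^2/4⌋ = 5929

Mantel (1907): a triangle-free graph on n vertices has at most ⌊n^2/4⌋ edges, with equality for the complete bipartite graph K_{⌊n/2⌋, ⌈n/2⌉}. For n = 154: ⌊154^2/4⌋ = ⌊23716/4⌋ = 5929. The extremal graph is K_{77, 77}, which has 77·77 = 5929 edges.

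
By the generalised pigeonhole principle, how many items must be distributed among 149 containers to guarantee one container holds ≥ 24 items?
n = (24 − 1)·149 + 1 = 3428

By the generalised pigeonhole principle, to guarantee some box contains ≥ r objects we need more than (r − 1) · k objects total. Threshold: n = (r − 1) · k + 1. With r = 24 and k = 149: n = 23 · 149 + 1 = 3427 + 1 = 3428. For n = 3427 = 23 · 149, we can put exactly 23 objects in every box, avoiding 24 in any single one — so 3428 is tight.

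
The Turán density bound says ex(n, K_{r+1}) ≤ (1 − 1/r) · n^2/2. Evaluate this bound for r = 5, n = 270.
Turán density bound = (4/5) · 270^2/2 = 29160

Turán's theorem: ex(n, K_{r+1}) is achieved by the complete r-partite Turán graph T(n, r) with parts as balanced as possible, and is at most (1 − 1/r) · n^2/2. For r = 5, n = 270: the density bound is (4/5) · 72900/2 = 29160. Since 5 ∣ 270, the Turán graph T(270, 5) has parts of equal size 54, and its edge count e(T(270, 5)) = 29160 attains the density bound exactly.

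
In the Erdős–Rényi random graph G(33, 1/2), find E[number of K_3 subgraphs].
E[# K_3] = C(33, 3) · (1/2)^C(3, 2) = 5456 / 2^3 = 682

For each 3-subset S of vertices (there are C(33, 3) = 5456 such S), let X_S = 1 if S induces a K_3 (all C(3, 2) = 3 edges present). Then P(X_S = 1) = (1/2)^3 = 1/8. By linearity of expectation, E[# K_3] = C(33, 3) · (1/2)^3 = 5456 / 8 = 682.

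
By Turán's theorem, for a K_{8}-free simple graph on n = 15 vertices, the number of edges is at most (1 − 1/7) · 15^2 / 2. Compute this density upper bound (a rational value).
Turán density bound = (6/7) · 15^2/2 = 675/7 ≈ 96.4286

Turán's theorem: ex(n, K_{r+1}) is achieved by the complete r-partite Turán graph T(n, r) with parts as balanced as possible, and is at most (1 − 1/r) · n^2/2. For r = 7, n = 15: the density bound is (6/7) · 225/2 = 675/7 ≈ 96.4286. The integer-valued extremum is e(T(15, 7)) = 96, which is strictly less than the density bound 675/7 since 7 ∤ 15 (the parts of T(15, 7) cannot all be equal).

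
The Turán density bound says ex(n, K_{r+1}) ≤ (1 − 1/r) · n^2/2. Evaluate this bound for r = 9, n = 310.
Turán density bound = (8/9) · 310^2/2 = 384400/9 ≈ 42711.1111

Turán's theorem: ex(n, K_{r+1}) is achieved by the complete r-partite Turán graph T(n, r) with parts as balanced as possible, and is at most (1 − 1/r) · n^2/2. For r = 9, n = 310: the density bound is (8/9) · 96100/2 = 384400/9 ≈ 42711.1111. The integer-valued extremum is e(T(310, 9)) = 42710, which is strictly less than the density bound 384400/9 since 9 ∤ 310 (the parts of T(310, 9) cannot all be equal).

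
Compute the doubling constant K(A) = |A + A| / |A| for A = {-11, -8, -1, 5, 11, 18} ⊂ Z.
K = |A + A| / |A| = 19/6

Enumerate A + A = {a + b : a, b ∈ A}. With |A| = 6, there are |A|^2 = 36 ordered sum pairs; collecting distinct values, A + A = {-22, -19, -16, -12, -9, -6, -3, -2, 0, 3, 4, 7, 10, 16, 17, 22, 23, 29, 36}, so |A + A| = 19. Thus K = 19/6. For comparison, the minimum possible |A + A| over all 6-element sets is 2·6 − 1 = 11 (so min K = 11/6), attained only by arithmetic progressions.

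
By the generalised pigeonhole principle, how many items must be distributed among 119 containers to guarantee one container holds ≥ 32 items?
n = (32 − 1)·119 + 1 = 3690

By the generalised pigeonhole principle, to guarantee some box contains ≥ r objects we need more than (r − 1) · k objects total. Threshold: n = (r − 1) · k + 1. With r = 32 and k = 119: n = 31 · 119 + 1 = 3689 + 1 = 3690. For n = 3689 = 31 · 119, we can put exactly 31 objects in every box, avoiding 32 in any single one — so 3690 is tight.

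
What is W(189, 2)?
W(189, 2) = 189 + 1 = 190

A 2-term AP is any pair of integers, so a monochromatic 2-AP exists iff some colour is used at least twice. With 189 colours, the colouring i ↦ i on {1, ..., 189} uses each colour once, avoiding any monochromatic pair, so W(189, 2) > 189. For {1, ..., 190}, pigeonhole forces two integers of the same colour, which form a monochromatic 2-AP. Hence W(189, 2) = 190.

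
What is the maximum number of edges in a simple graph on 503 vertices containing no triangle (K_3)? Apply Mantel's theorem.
ex(503, K_3) = ⌊503^2/4⌋ = 63252

Mantel (1907): a triangle-free graph on n vertices has at most ⌊n^2/4⌋ edges, with equality for the complete bipartite graph K_{⌊n/2⌋, ⌈n/2⌉}. For n = 503: ⌊503^2/4⌋ = ⌊253009/4⌋ = 63252. The extremal graph is K_{251, 252}, which has 251·252 = 63252 edges.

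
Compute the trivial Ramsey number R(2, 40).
R(2, 40) = 40

R(2, k) = k for all k ≥ 2: in a 2-colouring of K_k, either some edge is red (a red K_2) or all edges are blue (a blue K_k). And K_{39} coloured all-blue has no blue K_40, so R(2, 40) > 39. Hence R(2, 40) = 40.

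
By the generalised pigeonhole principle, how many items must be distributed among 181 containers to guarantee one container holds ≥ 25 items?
n = (25 − 1)·181 + 1 = 4345

By the generalised pigeonhole principle, to guarantee some box contains ≥ r objects we need more than (r − 1) · k objects total. Threshold: n = (r − 1) · k + 1. With r = 25 and k = 181: n = 24 · 181 + 1 = 4344 + 1 = 4345. For n = 4344 = 24 · 181, we can put exactly 24 objects in every box, avoiding 25 in any single one — so 4345 is tight.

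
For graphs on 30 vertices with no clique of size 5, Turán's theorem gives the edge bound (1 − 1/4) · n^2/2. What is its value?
Turán density bound = (3/4) · 30^2/2 = 675/2 ≈ 337.5

Turán's theorem: ex(n, K_{r+1}) is achieved by the complete r-partite Turán graph T(n, r) with parts as balanced as possible, and is at most (1 − 1/r) · n^2/2. For r = 4, n = 30: the density bound is (3/4) · 900/2 = 675/2 ≈ 337.5. The integer-valued extremum is e(T(30, 4)) = 337, which is strictly less than the density bound 675/2 since 4 ∤ 30 (the parts of T(30, 4) cannot all be equal).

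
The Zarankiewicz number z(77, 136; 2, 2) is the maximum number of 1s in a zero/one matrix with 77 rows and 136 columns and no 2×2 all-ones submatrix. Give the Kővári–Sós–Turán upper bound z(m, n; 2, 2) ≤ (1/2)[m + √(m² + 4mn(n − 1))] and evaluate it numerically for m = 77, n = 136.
z(77, 136; 2, 2) ≤ (1/2)[77 + √(77² + 4·77·136·135)] = (1/2)[77 + √5660809] = 1228.1227

Kővári–Sós–Turán: let r_1, ..., r_77 be the row sums and z = Σ r_i the total number of 1s. Each pair of columns can share at most one row with both entries 1 (else a 2×2 all-ones block appears), so Σ_i C(r_i, 2) ≤ C(136, 2) = 9180. By convexity Σ_i C(r_i, 2) ≥ 77·C(z/77, 2) = z(z − 77)/(2·77), giving z² − 77z − 77·136·135 ≤ 0 and hence z ≤ (1/2)[77 + √(5929 + 4·1413720)] = (1/2)[77 + √5660809] ≈ (1/2)(77 + 2379.2455) = 1228.1227.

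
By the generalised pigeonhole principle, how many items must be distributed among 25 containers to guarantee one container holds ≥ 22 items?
n = (22 − 1)·25 + 1 = 526

By the generalised pigeonhole principle, to guarantee some box contains ≥ r objects we need more than (r − 1) · k objects total. Threshold: n = (r − 1) · k + 1. With r = 22 and k = 25: n = 21 · 25 + 1 = 525 + 1 = 526. For n = 525 = 21 · 25, we can put exactly 21 objects in every box, avoiding 22 in any single one — so 526 is tight.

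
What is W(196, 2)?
W(196, 2) = 196 + 1 = 197

A 2-term AP is any pair of integers, so a monochromatic 2-AP exists iff some colour is used at least twice. With 196 colours, the colouring i ↦ i on {1, ..., 196} uses each colour once, avoiding any monochromatic pair, so W(196, 2) > 196. For {1, ..., 197}, pigeonhole forces two integers of the same colour, which form a monochromatic 2-AP. Hence W(196, 2) = 197.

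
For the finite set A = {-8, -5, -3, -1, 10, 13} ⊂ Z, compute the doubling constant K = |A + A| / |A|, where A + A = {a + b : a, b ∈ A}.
K = |A + A| / |A| = 19/6

Enumerate A + A = {a + b : a, b ∈ A}. With |A| = 6, there are |A|^2 = 36 ordered sum pairs; collecting distinct values, A + A = {-16, -13, -11, -10, -9, -8, -6, -4, -2, 2, 5, 7, 8, 9, 10, 12, 20, 23, 26}, so |A + A| = 19. Thus K = 19/6. For comparison, the minimum possible |A + A| over all 6-element sets is 2·6 − 1 = 11 (so min K = 11/6), attained only by arithmetic progressions.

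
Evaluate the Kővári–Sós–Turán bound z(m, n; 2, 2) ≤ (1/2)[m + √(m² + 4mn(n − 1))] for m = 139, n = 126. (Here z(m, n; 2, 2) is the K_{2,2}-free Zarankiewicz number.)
z(139, 126; 2, 2) ≤ (1/2)[139 + √(139² + 4·139·126·125)] = (1/2)[139 + √8776321] = 1550.7428

Kővári–Sós–Turán: let r_1, ..., r_139 be the row sums and z = Σ r_i the total number of 1s. Each pair of columns can share at most one row with both entries 1 (else a 2×2 all-ones block appears), so Σ_i C(r_i, 2) ≤ C(126, 2) = 7875. By convexity Σ_i C(r_i, 2) ≥ 139·C(z/139, 2) = z(z − 139)/(2·139), giving z² − 139z − 139·126·125 ≤ 0 and hence z ≤ (1/2)[139 + √(19321 + 4·2189250)] = (1/2)[139 + √8776321] ≈ (1/2)(139 + 2962.4856) = 1550.7428.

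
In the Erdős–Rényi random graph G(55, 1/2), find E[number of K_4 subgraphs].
E[# K_4] = C(55, 4) · (1/2)^C(4, 2) = 341055 / 2^6 = 5328.984375

For each 4-subset S of vertices (there are C(55, 4) = 341055 such S), let X_S = 1 if S induces a K_4 (all C(4, 2) = 6 edges present). Then P(X_S = 1) = (1/2)^6 = 1/64. By linearity of expectation, E[# K_4] = C(55, 4) · (1/2)^6 = 341055 / 64 = 5328.984375.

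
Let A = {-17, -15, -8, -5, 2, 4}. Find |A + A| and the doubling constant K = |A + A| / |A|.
K = |A + A| / |A| = 19/6

Enumerate A + A = {a + b : a, b ∈ A}. With |A| = 6, there are |A|^2 = 36 ordered sum pairs; collecting distinct values, A + A = {-34, -32, -30, -25, -23, -22, -20, -16, -15, -13, -11, -10, -6, -4, -3, -1, 4, 6, 8}, so |A + A| = 19. Thus K = 19/6. For comparison, the minimum possible |A + A| over all 6-element sets is 2·6 − 1 = 11 (so min K = 11/6), attained only by arithmetic progressions.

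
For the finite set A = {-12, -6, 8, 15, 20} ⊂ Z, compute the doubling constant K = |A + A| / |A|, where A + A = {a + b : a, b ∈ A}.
K = |A + A| / |A| = 15/5 = 3

Enumerate A + A = {a + b : a, b ∈ A}. With |A| = 5, there are |A|^2 = 25 ordered sum pairs; collecting distinct values, A + A = {-24, -18, -12, -4, 2, 3, 8, 9, 14, 16, 23, 28, 30, 35, 40}, so |A + A| = 15. Thus K = 15/5 = 3. For comparison, the minimum possible |A + A| over all 5-element sets is 2·5 − 1 = 9 (so min K = 9/5), attained only by arithmetic progressions.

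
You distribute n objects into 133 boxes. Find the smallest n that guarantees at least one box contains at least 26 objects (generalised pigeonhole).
n = (26 − 1)·133 + 1 = 3326

By the generalised pigeonhole principle, to guarantee some box contains ≥ r objects we need more than (r − 1) · k objects total. Threshold: n = (r − 1) · k + 1. With r = 26 and k = 133: n = 25 · 133 + 1 = 3325 + 1 = 3326. For n = 3325 = 25 · 133, we can put exactly 25 objects in every box, avoiding 26 in any single one — so 3326 is tight.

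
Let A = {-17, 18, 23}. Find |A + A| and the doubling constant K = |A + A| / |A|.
K = |A + A| / |A| = 6/3 = 2

Enumerate A + A = {a + b : a, b ∈ A}. With |A| = 3, there are |A|^2 = 9 ordered sum pairs; collecting distinct values, A + A = {-34, 1, 6, 36, 41, 46}, so |A + A| = 6. Thus K = 6/3 = 2. For comparison, the minimum possible |A + A| over all 3-element sets is 2·3 − 1 = 5 (so min K = 5/3), attained only by arithmetic progressions.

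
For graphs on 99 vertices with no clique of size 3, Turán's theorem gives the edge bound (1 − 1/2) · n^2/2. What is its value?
Turán density bound = (1/2) · 99^2/2 = 9801/4 ≈ 2450.25

Turán's theorem: ex(n, K_{r+1}) is achieved by the complete r-partite Turán graph T(n, r) with parts as balanced as possible, and is at most (1 − 1/r) · n^2/2. For r = 2, n = 99: the density bound is (1/2) · 9801/2 = 9801/4 ≈ 2450.25. The integer-valued extremum is e(T(99, 2)) = 2450, which is strictly less than the density bound 9801/4 since 2 ∤ 99 (the parts of T(99, 2) cannot all be equal).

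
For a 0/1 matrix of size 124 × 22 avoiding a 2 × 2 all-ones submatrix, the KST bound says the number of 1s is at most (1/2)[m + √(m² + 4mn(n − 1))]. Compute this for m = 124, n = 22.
z(124, 22; 2, 2) ≤ (1/2)[124 + √(124² + 4·124·22·21)] = (1/2)[124 + √244528] = 309.2489

Kővári–Sós–Turán: let r_1, ..., r_124 be the row sums and z = Σ r_i the total number of 1s. Each pair of columns can share at most one row with both entries 1 (else a 2×2 all-ones block appears), so Σ_i C(r_i, 2) ≤ C(22, 2) = 231. By convexity Σ_i C(r_i, 2) ≥ 124·C(z/124, 2) = z(z − 124)/(2·124), giving z² − 124z − 124·22·21 ≤ 0 and hence z ≤ (1/2)[124 + √(15376 + 4·57288)] = (1/2)[124 + √244528] ≈ (1/2)(124 + 494.4977) = 309.2489.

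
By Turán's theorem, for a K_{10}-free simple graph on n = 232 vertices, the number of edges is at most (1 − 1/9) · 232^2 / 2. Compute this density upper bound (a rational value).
Turán density bound = (8/9) · 232^2/2 = 215296/9 ≈ 23921.7778

Turán's theorem: ex(n, K_{r+1}) is achieved by the complete r-partite Turán graph T(n, r) with parts as balanced as possible, and is at most (1 − 1/r) · n^2/2. For r = 9, n = 232: the density bound is (8/9) · 53824/2 = 215296/9 ≈ 23921.7778. The integer-valued extremum is e(T(232, 9)) = 23921, which is strictly less than the density bound 215296/9 since 9 ∤ 232 (the parts of T(232, 9) cannot all be equal).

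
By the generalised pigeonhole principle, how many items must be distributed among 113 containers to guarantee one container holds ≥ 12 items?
n = (12 − 1)·113 + 1 = 1244

By the generalised pigeonhole principle, to guarantee some box contains ≥ r objects we need more than (r − 1) · k objects total. Threshold: n = (r − 1) · k + 1. With r = 12 and k = 113: n = 11 · 113 + 1 = 1243 + 1 = 1244. For n = 1243 = 11 · 113, we can put exactly 11 objects in every box, avoiding 12 in any single one — so 1244 is tight.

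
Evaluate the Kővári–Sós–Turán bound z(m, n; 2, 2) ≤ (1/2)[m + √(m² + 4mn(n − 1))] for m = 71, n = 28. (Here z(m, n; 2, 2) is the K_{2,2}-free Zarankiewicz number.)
z(71, 28; 2, 2) ≤ (1/2)[71 + √(71² + 4·71·28·27)] = (1/2)[71 + √219745] = 269.8848

Kővári–Sós–Turán: let r_1, ..., r_71 be the row sums and z = Σ r_i the total number of 1s. Each pair of columns can share at most one row with both entries 1 (else a 2×2 all-ones block appears), so Σ_i C(r_i, 2) ≤ C(28, 2) = 378. By convexity Σ_i C(r_i, 2) ≥ 71·C(z/71, 2) = z(z − 71)/(2·71), giving z² − 71z − 71·28·27 ≤ 0 and hence z ≤ (1/2)[71 + √(5041 + 4·53676)] = (1/2)[71 + √219745] ≈ (1/2)(71 + 468.7697) = 269.8848.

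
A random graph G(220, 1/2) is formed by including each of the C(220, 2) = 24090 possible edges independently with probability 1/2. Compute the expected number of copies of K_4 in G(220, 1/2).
E[# K_4] = C(220, 4) · (1/2)^C(4, 2) = 94966795 / 2^6 = 1483856.171875

For each 4-subset S of vertices (there are C(220, 4) = 94966795 such S), let X_S = 1 if S induces a K_4 (all C(4, 2) = 6 edges present). Then P(X_S = 1) = (1/2)^6 = 1/64. By linearity of expectation, E[# K_4] = C(220, 4) · (1/2)^6 = 94966795 / 64 = 1483856.171875.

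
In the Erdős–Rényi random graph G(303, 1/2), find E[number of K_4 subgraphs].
E[# K_4] = C(303, 4) · (1/2)^C(4, 2) = 344291325 / 2^6 = 5379551.953125

For each 4-subset S of vertices (there are C(303, 4) = 344291325 such S), let X_S = 1 if S induces a K_4 (all C(4, 2) = 6 edges present). Then P(X_S = 1) = (1/2)^6 = 1/64. By linearity of expectation, E[# K_4] = C(303, 4) · (1/2)^6 = 344291325 / 64 = 5379551.953125.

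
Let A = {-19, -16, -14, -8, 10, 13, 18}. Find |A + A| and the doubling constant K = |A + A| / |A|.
K = |A + A| / |A| = 25/7

Enumerate A + A = {a + b : a, b ∈ A}. With |A| = 7, there are |A|^2 = 49 ordered sum pairs; collecting distinct values, A + A = {-38, -35, -33, -32, -30, -28, -27, -24, -22, -16, -9, -6, -4, -3, -1, 2, 4, 5, 10, 20, 23, 26, 28, 31, 36}, so |A + A| = 25. Thus K = 25/7. For comparison, the minimum possible |A + A| over all 7-element sets is 2·7 − 1 = 13 (so min K = 13/7), attained only by arithmetic progressions.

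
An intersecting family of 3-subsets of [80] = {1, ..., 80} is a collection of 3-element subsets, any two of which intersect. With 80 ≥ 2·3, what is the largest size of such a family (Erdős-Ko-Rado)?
max |F| = C(79, 2) = 3081

The Erdős-Ko-Rado theorem states: for n ≥ 2k, an intersecting family of k-subsets of an n-element set has size at most C(n − 1, k − 1), with equality for 'star' families {A ⊆ [n] : |A| = k, i ∈ A} (fix an element i). For n = 80, k = 3: C(79, 2) = 3081.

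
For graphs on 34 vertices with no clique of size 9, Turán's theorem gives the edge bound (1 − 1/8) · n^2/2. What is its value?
Turán density bound = (7/8) · 34^2/2 = 2023/4 ≈ 505.75

Turán's theorem: ex(n, K_{r+1}) is achieved by the complete r-partite Turán graph T(n, r) with parts as balanced as possible, and is at most (1 − 1/r) · n^2/2. For r = 8, n = 34: the density bound is (7/8) · 1156/2 = 2023/4 ≈ 505.75. The integer-valued extremum is e(T(34, 8)) = 505, which is strictly less than the density bound 2023/4 since 8 ∤ 34 (the parts of T(34, 8) cannot all be equal).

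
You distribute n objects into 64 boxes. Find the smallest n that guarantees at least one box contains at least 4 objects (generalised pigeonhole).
n = (4 − 1)·64 + 1 = 193

By the generalised pigeonhole principle, to guarantee some box contains ≥ r objects we need more than (r − 1) · k objects total. Threshold: n = (r − 1) · k + 1. With r = 4 and k = 64: n = 3 · 64 + 1 = 192 + 1 = 193. For n = 192 = 3 · 64, we can put exactly 3 objects in every box, avoiding 4 in any single one — so 193 is tight.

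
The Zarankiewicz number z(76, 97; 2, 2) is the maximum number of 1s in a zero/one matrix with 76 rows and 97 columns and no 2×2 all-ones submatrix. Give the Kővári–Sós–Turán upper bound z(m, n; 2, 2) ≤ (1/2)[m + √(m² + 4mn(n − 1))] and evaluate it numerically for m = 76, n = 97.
z(76, 97; 2, 2) ≤ (1/2)[76 + √(76² + 4·76·97·96)] = (1/2)[76 + √2836624] = 880.114

Kővári–Sós–Turán: let r_1, ..., r_76 be the row sums and z = Σ r_i the total number of 1s. Each pair of columns can share at most one row with both entries 1 (else a 2×2 all-ones block appears), so Σ_i C(r_i, 2) ≤ C(97, 2) = 4656. By convexity Σ_i C(r_i, 2) ≥ 76·C(z/76, 2) = z(z − 76)/(2·76), giving z² − 76z − 76·97·96 ≤ 0 and hence z ≤ (1/2)[76 + √(5776 + 4·707712)] = (1/2)[76 + √2836624] ≈ (1/2)(76 + 1684.228) = 880.114.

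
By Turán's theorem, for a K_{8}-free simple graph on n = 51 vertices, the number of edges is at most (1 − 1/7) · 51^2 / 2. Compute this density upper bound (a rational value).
Turán density bound = (6/7) · 51^2/2 = 7803/7 ≈ 1114.7143

Turán's theorem: ex(n, K_{r+1}) is achieved by the complete r-partite Turán graph T(n, r) with parts as balanced as possible, and is at most (1 − 1/r) · n^2/2. For r = 7, n = 51: the density bound is (6/7) · 2601/2 = 7803/7 ≈ 1114.7143. The integer-valued extremum is e(T(51, 7)) = 1114, which is strictly less than the density bound 7803/7 since 7 ∤ 51 (the parts of T(51, 7) cannot all be equal).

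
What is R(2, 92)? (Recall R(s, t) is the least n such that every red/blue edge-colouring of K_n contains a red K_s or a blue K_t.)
R(2, 92) = 92

R(2, k) = k for all k ≥ 2: in a 2-colouring of K_k, either some edge is red (a red K_2) or all edges are blue (a blue K_k). And K_{91} coloured all-blue has no blue K_92, so R(2, 92) > 91. Hence R(2, 92) = 92.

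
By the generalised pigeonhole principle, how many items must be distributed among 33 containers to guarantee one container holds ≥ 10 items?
n = (10 − 1)·33 + 1 = 298

By the generalised pigeonhole principle, to guarantee some box contains ≥ r objects we need more than (r − 1) · k objects total. Threshold: n = (r − 1) · k + 1. With r = 10 and k = 33: n = 9 · 33 + 1 = 297 + 1 = 298. For n = 297 = 9 · 33, we can put exactly 9 objects in every box, avoiding 10 in any single one — so 298 is tight.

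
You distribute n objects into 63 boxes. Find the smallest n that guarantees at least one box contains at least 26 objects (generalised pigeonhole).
n = (26 − 1)·63 + 1 = 1576

By the generalised pigeonhole principle, to guarantee some box contains ≥ r objects we need more than (r − 1) · k objects total. Threshold: n = (r − 1) · k + 1. With r = 26 and k = 63: n = 25 · 63 + 1 = 1575 + 1 = 1576. For n = 1575 = 25 · 63, we can put exactly 25 objects in every box, avoiding 26 in any single one — so 1576 is tight.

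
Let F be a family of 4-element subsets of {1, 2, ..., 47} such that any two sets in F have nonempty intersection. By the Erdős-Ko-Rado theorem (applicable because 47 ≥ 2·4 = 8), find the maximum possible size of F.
max |F| = C(46, 3) = 15180

The Erdős-Ko-Rado theorem states: for n ≥ 2k, an intersecting family of k-subsets of an n-element set has size at most C(n − 1, k − 1), with equality for 'star' families {A ⊆ [n] : |A| = k, i ∈ A} (fix an element i). For n = 47, k = 4: C(46, 3) = 15180.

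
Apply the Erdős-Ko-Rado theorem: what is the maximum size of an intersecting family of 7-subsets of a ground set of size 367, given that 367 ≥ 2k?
max |F| = C(366, 6) = 3203798801203

The Erdős-Ko-Rado theorem states: for n ≥ 2k, an intersecting family of k-subsets of an n-element set has size at most C(n − 1, k − 1), with equality for 'star' families {A ⊆ [n] : |A| = k, i ∈ A} (fix an element i). For n = 367, k = 7: C(366, 6) = 3203798801203.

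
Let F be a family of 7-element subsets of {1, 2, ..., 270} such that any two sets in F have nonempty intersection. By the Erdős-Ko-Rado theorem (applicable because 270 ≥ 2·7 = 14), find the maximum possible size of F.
max |F| = C(269, 6) = 497504801332

Erdős-Ko-Rado (1961): when n ≥ 2k, max |F| = C(n−1, k−1). The bound is attained by the star {A : i ∈ A} for any fixed i ∈ [n]. Here C(270−1, 7−1) = C(269, 6) = 497504801332.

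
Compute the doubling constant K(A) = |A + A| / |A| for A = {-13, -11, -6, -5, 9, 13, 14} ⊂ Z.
K = |A + A| / |A| = 26/7

Enumerate A + A = {a + b : a, b ∈ A}. With |A| = 7, there are |A|^2 = 49 ordered sum pairs; collecting distinct values, A + A = {-26, -24, -22, -19, -18, -17, -16, -12, -11, -10, -4, -2, 0, 1, 2, 3, 4, 7, 8, 9, 18, 22, 23, 26, 27, 28}, so |A + A| = 26. Thus K = 26/7. For comparison, the minimum possible |A + A| over all 7-element sets is 2·7 − 1 = 13 (so min K = 13/7), attained only by arithmetic progressions.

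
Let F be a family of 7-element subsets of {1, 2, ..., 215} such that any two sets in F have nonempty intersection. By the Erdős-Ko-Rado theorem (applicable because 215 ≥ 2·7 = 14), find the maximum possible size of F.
max |F| = C(214, 6) = 124292458213

The Erdős-Ko-Rado theorem states: for n ≥ 2k, an intersecting family of k-subsets of an n-element set has size at most C(n − 1, k − 1), with equality for 'star' families {A ⊆ [n] : |A| = k, i ∈ A} (fix an element i). For n = 215, k = 7: C(214, 6) = 124292458213.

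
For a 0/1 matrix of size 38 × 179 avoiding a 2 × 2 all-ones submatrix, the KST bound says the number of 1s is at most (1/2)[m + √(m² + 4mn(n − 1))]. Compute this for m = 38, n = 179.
z(38, 179; 2, 2) ≤ (1/2)[38 + √(38² + 4·38·179·178)] = (1/2)[38 + √4844468] = 1119.5076

Kővári–Sós–Turán: let r_1, ..., r_38 be the row sums and z = Σ r_i the total number of 1s. Each pair of columns can share at most one row with both entries 1 (else a 2×2 all-ones block appears), so Σ_i C(r_i, 2) ≤ C(179, 2) = 15931. By convexity Σ_i C(r_i, 2) ≥ 38·C(z/38, 2) = z(z − 38)/(2·38), giving z² − 38z − 38·179·178 ≤ 0 and hence z ≤ (1/2)[38 + √(1444 + 4·1210756)] = (1/2)[38 + √4844468] ≈ (1/2)(38 + 2201.0152) = 1119.5076.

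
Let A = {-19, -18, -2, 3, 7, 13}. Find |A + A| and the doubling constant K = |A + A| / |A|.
K = |A + A| / |A| = 21/6 = 7/2

Enumerate A + A = {a + b : a, b ∈ A}. With |A| = 6, there are |A|^2 = 36 ordered sum pairs; collecting distinct values, A + A = {-38, -37, -36, -21, -20, -16, -15, -12, -11, -6, -5, -4, 1, 5, 6, 10, 11, 14, 16, 20, 26}, so |A + A| = 21. Thus K = 21/6 = 7/2. For comparison, the minimum possible |A + A| over all 6-element sets is 2·6 − 1 = 11 (so min K = 11/6), attained only by arithmetic progressions.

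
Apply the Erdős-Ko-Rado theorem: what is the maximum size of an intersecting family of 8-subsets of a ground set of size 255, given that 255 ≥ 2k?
max |F| = C(254, 7) = 12450563287800

The Erdős-Ko-Rado theorem states: for n ≥ 2k, an intersecting family of k-subsets of an n-element set has size at most C(n − 1, k − 1), with equality for 'star' families {A ⊆ [n] : |A| = k, i ∈ A} (fix an element i). For n = 255, k = 8: C(254, 7) = 12450563287800.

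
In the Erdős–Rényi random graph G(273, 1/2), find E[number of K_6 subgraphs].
E[# K_6] = C(273, 6) · (1/2)^C(6, 2) = 544025408472 / 2^15 = 68003176059/4096 ≈ 16602337.905029

For each 6-subset S of vertices (there are C(273, 6) = 544025408472 such S), let X_S = 1 if S induces a K_6 (all C(6, 2) = 15 edges present). Then P(X_S = 1) = (1/2)^15 = 1/32768. By linearity of expectation, E[# K_6] = C(273, 6) · (1/2)^15 = 544025408472 / 32768 = 68003176059/4096 ≈ 16602337.905029.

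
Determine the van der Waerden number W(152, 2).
W(152, 2) = 152 + 1 = 153

A 2-term AP is any pair of integers, so a monochromatic 2-AP exists iff some colour is used at least twice. With 152 colours, the colouring i ↦ i on {1, ..., 152} uses each colour once, avoiding any monochromatic pair, so W(152, 2) > 152. For {1, ..., 153}, pigeonhole forces two integers of the same colour, which form a monochromatic 2-AP. Hence W(152, 2) = 153.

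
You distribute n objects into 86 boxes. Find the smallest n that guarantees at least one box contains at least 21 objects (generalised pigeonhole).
n = (21 − 1)·86 + 1 = 1721

By the generalised pigeonhole principle, to guarantee some box contains ≥ r objects we need more than (r − 1) · k objects total. Threshold: n = (r − 1) · k + 1. With r = 21 and k = 86: n = 20 · 86 + 1 = 1720 + 1 = 1721. For n = 1720 = 20 · 86, we can put exactly 20 objects in every box, avoiding 21 in any single one — so 1721 is tight.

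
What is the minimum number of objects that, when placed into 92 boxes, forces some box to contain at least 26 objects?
n = (26 − 1)·92 + 1 = 2301

By the generalised pigeonhole principle, to guarantee some box contains ≥ r objects we need more than (r − 1) · k objects total. Threshold: n = (r − 1) · k + 1. With r = 26 and k = 92: n = 25 · 92 + 1 = 2300 + 1 = 2301. For n = 2300 = 25 · 92, we can put exactly 25 objects in every box, avoiding 26 in any single one — so 2301 is tight.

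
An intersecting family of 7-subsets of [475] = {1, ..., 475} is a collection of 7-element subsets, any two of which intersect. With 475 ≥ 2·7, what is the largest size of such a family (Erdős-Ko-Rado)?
max |F| = C(474, 6) = 15259510148806

The Erdős-Ko-Rado theorem states: for n ≥ 2k, an intersecting family of k-subsets of an n-element set has size at most C(n − 1, k − 1), with equality for 'star' families {A ⊆ [n] : |A| = k, i ∈ A} (fix an element i). For n = 475, k = 7: C(474, 6) = 15259510148806.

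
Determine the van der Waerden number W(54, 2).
W(54, 2) = 54 + 1 = 55

A 2-term AP is any pair of integers, so a monochromatic 2-AP exists iff some colour is used at least twice. With 54 colours, the colouring i ↦ i on {1, ..., 54} uses each colour once, avoiding any monochromatic pair, so W(54, 2) > 54. For {1, ..., 55}, pigeonhole forces two integers of the same colour, which form a monochromatic 2-AP. Hence W(54, 2) = 55.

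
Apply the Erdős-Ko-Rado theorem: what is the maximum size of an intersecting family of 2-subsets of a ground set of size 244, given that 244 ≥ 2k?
max |F| = C(243, 1) = 243

The Erdős-Ko-Rado theorem states: for n ≥ 2k, an intersecting family of k-subsets of an n-element set has size at most C(n − 1, k − 1), with equality for 'star' families {A ⊆ [n] : |A| = k, i ∈ A} (fix an element i). For n = 244, k = 2: C(243, 1) = 243.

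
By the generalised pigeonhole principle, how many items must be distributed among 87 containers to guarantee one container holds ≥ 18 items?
n = (18 − 1)·87 + 1 = 1480

By the generalised pigeonhole principle, to guarantee some box contains ≥ r objects we need more than (r − 1) · k objects total. Threshold: n = (r − 1) · k + 1. With r = 18 and k = 87: n = 17 · 87 + 1 = 1479 + 1 = 1480. For n = 1479 = 17 · 87, we can put exactly 17 objects in every box, avoiding 18 in any single one — so 1480 is tight.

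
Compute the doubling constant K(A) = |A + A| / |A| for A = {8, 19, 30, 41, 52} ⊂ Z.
K = |A + A| / |A| = 9/5

Enumerate A + A = {a + b : a, b ∈ A}. With |A| = 5, there are |A|^2 = 25 ordered sum pairs; collecting distinct values, A + A = {16, 27, 38, 49, 60, 71, 82, 93, 104}, so |A + A| = 9. Thus K = 9/5. Here |A + A| = 2|A| − 1 = 9, the minimum possible — so K = 9/5 is minimal, which holds iff A is an arithmetic progression.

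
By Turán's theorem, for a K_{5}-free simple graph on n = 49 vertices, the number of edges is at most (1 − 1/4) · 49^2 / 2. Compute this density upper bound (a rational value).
Turán density bound = (3/4) · 49^2/2 = 7203/8 ≈ 900.375

Turán's theorem: ex(n, K_{r+1}) is achieved by the complete r-partite Turán graph T(n, r) with parts as balanced as possible, and is at most (1 − 1/r) · n^2/2. For r = 4, n = 49: the density bound is (3/4) · 2401/2 = 7203/8 ≈ 900.375. The integer-valued extremum is e(T(49, 4)) = 900, which is strictly less than the density bound 7203/8 since 4 ∤ 49 (the parts of T(49, 4) cannot all be equal).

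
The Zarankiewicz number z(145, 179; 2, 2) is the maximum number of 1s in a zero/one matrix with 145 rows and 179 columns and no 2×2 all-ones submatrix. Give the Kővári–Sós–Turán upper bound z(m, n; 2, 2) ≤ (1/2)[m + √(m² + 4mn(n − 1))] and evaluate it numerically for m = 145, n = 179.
z(145, 179; 2, 2) ≤ (1/2)[145 + √(145² + 4·145·179·178)] = (1/2)[145 + √18500985] = 2223.1386

Kővári–Sós–Turán: let r_1, ..., r_145 be the row sums and z = Σ r_i the total number of 1s. Each pair of columns can share at most one row with both entries 1 (else a 2×2 all-ones block appears), so Σ_i C(r_i, 2) ≤ C(179, 2) = 15931. By convexity Σ_i C(r_i, 2) ≥ 145·C(z/145, 2) = z(z − 145)/(2·145), giving z² − 145z − 145·179·178 ≤ 0 and hence z ≤ (1/2)[145 + √(21025 + 4·4619990)] = (1/2)[145 + √18500985] ≈ (1/2)(145 + 4301.2771) = 2223.1386.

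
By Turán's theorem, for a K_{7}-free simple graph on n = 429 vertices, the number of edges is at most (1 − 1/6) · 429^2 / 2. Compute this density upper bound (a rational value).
Turán density bound = (5/6) · 429^2/2 = 306735/4 ≈ 76683.75

Turán's theorem: ex(n, K_{r+1}) is achieved by the complete r-partite Turán graph T(n, r) with parts as balanced as possible, and is at most (1 − 1/r) · n^2/2. For r = 6, n = 429: the density bound is (5/6) · 184041/2 = 306735/4 ≈ 76683.75. The integer-valued extremum is e(T(429, 6)) = 76683, which is strictly less than the density bound 306735/4 since 6 ∤ 429 (the parts of T(429, 6) cannot all be equal).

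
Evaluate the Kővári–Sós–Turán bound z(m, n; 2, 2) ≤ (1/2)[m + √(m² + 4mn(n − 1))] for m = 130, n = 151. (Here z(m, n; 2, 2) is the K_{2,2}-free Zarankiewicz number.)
z(130, 151; 2, 2) ≤ (1/2)[130 + √(130² + 4·130·151·150)] = (1/2)[130 + √11794900] = 1782.1852

Kővári–Sós–Turán: let r_1, ..., r_130 be the row sums and z = Σ r_i the total number of 1s. Each pair of columns can share at most one row with both entries 1 (else a 2×2 all-ones block appears), so Σ_i C(r_i, 2) ≤ C(151, 2) = 11325. By convexity Σ_i C(r_i, 2) ≥ 130·C(z/130, 2) = z(z − 130)/(2·130), giving z² − 130z − 130·151·150 ≤ 0 and hence z ≤ (1/2)[130 + √(16900 + 4·2944500)] = (1/2)[130 + √11794900] ≈ (1/2)(130 + 3434.3704) = 1782.1852.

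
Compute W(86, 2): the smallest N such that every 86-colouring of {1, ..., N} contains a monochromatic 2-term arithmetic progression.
W(86, 2) = 86 + 1 = 87

A 2-term AP is any pair of integers, so a monochromatic 2-AP exists iff some colour is used at least twice. With 86 colours, the colouring i ↦ i on {1, ..., 86} uses each colour once, avoiding any monochromatic pair, so W(86, 2) > 86. For {1, ..., 87}, pigeonhole forces two integers of the same colour, which form a monochromatic 2-AP. Hence W(86, 2) = 87.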